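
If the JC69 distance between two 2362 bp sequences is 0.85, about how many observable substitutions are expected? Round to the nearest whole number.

Invert JC69: p = (3/4)(1 − e^(−4d/3)) = 0.75 × (1 − e^(-1.133333)) = 0.75 × (1 − 0.321958) = 0.508532.
Expected differing sites = pL ≈ 0.508532 × 2362 = 1201.152584 ≈ 1201.

1201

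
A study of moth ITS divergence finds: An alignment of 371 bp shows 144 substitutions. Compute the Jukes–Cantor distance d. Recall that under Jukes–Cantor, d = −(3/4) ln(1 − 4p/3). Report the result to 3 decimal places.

p = 144/371 ≈ 0.38814.
d = −(3/4) ln(1 − 4p/3) = −0.75 ln(1 − 0.51752) = −0.75 ln(0.48248)
  = −0.75 × (-0.728816) = 0.546612 substitutions/site.

0.547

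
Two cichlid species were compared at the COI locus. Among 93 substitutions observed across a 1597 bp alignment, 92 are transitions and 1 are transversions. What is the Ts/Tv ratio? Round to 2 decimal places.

92.00

R = 92/1 = 92.00.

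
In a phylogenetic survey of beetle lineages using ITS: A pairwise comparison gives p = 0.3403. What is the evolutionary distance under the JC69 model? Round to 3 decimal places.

0.453

d = −(3/4) ln(1 − 4p/3) = −0.75 ln(1 − 0.453733) = −0.75 ln(0.546267)
  = −0.75 × (-0.604647) = 0.453485 substitutions/site.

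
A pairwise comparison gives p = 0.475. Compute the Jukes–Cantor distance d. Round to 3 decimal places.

0.752

d = −(3/4) ln(1 − 4p/3) = −0.75 ln(1 − 0.633333) = −0.75 ln(0.366667)
  = −0.75 × (-1.003301) = 0.752476 substitutions/site.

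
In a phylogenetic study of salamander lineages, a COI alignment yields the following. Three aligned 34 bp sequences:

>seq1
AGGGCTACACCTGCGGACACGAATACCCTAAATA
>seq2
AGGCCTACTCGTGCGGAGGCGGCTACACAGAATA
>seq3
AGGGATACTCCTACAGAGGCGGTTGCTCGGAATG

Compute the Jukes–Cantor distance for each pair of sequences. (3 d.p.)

d(seq1,seq2) = 0.373, d(seq1,seq3) = 0.535, d(seq2,seq3) = 0.373

seq1–seq2: 10/34 sites differ → p ≈ 0.294118, d = −0.75 ln(1 − 0.392157) = 0.373379 ≈ 0.373.
seq1–seq3: 13/34 sites differ → p ≈ 0.382353, d = −0.75 ln(1 − 0.509804) = 0.534712 ≈ 0.535.
seq2–seq3: 10/34 sites differ → p ≈ 0.294118, d = −0.75 ln(1 − 0.392157) = 0.373379 ≈ 0.373.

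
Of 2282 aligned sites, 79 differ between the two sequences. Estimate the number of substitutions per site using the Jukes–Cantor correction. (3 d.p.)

0.035

p = 79/2282 ≈ 0.034619.
d = −(3/4) ln(1 − 4p/3) = −0.75 ln(1 − 0.046159) = −0.75 ln(0.953841)
  = −0.75 × (-0.047258) = 0.035444 substitutions/site.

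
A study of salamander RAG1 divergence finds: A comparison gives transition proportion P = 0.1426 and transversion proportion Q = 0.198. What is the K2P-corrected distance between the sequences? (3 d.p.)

0.456

Under the Kimura two-parameter model, d = −½ ln(1 − 2P − Q) − ¼ ln(1 − 2Q).
1 − 2P − Q = 0.5168, giving −½ ln(0.5168) = 0.330050.
1 − 2Q = 0.604, giving −¼ ln(0.604) = 0.126045.
d = 0.330050 + 0.126045 = 0.456095.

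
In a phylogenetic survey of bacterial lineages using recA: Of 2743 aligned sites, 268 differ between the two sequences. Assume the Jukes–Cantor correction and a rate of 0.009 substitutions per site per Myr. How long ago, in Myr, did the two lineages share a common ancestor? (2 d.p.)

5.82

p = 268/2743 ≈ 0.097703.
d = −(3/4) ln(1 − 4p/3) = −0.75 ln(1 − 0.130271) = −0.75 ln(0.869729)
  = −0.75 × (-0.139574) = 0.104681 substitutions/site.
Under a molecular clock d = 2μt, so t = d/(2μ) = 0.104681 / (2 × 0.009) = 5.82 Myr.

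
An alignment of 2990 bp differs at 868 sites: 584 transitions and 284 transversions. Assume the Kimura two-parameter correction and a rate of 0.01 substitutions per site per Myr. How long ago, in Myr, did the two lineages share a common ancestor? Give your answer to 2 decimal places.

P = 584/2990 ≈ 0.195318 and Q = 284/2990 ≈ 0.094983.
Under the Kimura two-parameter model, d = −½ ln(1 − 2P − Q) − ¼ ln(1 − 2Q).
1 − 2P − Q = 0.514381, giving −½ ln(0.514381) = 0.332396.
1 − 2Q = 0.810034, giving −¼ ln(0.810034) = 0.052670.
d = 0.332396 + 0.052670 = 0.385066.
Under a molecular clock d = 2μt, so t = d/(2μ) = 0.385066 / (2 × 0.01) = 19.25 Myr.

19.25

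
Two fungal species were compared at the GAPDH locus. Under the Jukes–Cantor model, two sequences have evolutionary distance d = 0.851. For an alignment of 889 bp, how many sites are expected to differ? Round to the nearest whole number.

452

Invert JC69: p = (3/4)(1 − e^(−4d/3)) = 0.75 × (1 − e^(-1.134667)) = 0.75 × (1 − 0.321529) = 0.508853.
Expected differing sites = pL ≈ 0.508853 × 889 = 452.370317 ≈ 452.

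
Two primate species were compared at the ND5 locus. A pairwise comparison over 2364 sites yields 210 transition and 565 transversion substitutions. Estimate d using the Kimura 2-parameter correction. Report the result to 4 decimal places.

0.4320

P = 210/2364 ≈ 0.088832 and Q = 565/2364 ≈ 0.239002.
Under the Kimura two-parameter model, d = −½ ln(1 − 2P − Q) − ¼ ln(1 − 2Q).
1 − 2P − Q = 0.583334, giving −½ ln(0.583334) = 0.269498.
1 − 2Q = 0.521996, giving −¼ ln(0.521996) = 0.162524.
d = 0.269498 + 0.162524 = 0.432022.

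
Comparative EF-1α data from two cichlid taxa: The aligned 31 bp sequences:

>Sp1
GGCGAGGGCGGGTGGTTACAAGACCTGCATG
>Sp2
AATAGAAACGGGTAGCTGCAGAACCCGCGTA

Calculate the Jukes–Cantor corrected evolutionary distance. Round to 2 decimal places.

The sequences differ at 16 of 31 sites, so p = 16/31 ≈ 0.516129.
d = −(3/4) ln(1 − 4p/3) = −0.75 ln(1 − 0.688172) = −0.75 ln(0.311828)
  = −0.75 × (-1.165304) = 0.873978 substitutions/site.

0.87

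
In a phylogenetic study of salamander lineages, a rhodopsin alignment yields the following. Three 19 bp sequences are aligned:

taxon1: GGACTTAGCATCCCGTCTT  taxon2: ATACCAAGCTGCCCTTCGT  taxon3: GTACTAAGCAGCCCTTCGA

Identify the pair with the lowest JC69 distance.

taxon1–taxon2: 8/19 differ, p = 0.421, d = 0.618.
taxon1–taxon3: 6/19 differ, p = 0.316, d = 0.410.
taxon2–taxon3: 4/19 differ, p = 0.211, d = 0.247.
The smallest distance is between taxon2 and taxon3.

taxon2 and taxon3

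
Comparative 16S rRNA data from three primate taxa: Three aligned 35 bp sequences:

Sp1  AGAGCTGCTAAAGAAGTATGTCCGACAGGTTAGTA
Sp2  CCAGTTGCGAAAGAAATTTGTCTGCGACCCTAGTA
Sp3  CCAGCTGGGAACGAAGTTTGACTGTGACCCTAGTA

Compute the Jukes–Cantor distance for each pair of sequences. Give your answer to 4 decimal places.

Sp1–Sp2: 12/35 sites differ → p ≈ 0.342857, d = −0.75 ln(1 − 0.457143) = 0.458182 ≈ 0.4582.
Sp1–Sp3: 13/35 sites differ → p ≈ 0.371429, d = −0.75 ln(1 − 0.495239) = 0.512753 ≈ 0.5128.
Sp2–Sp3: 6/35 sites differ → p ≈ 0.171429, d = −0.75 ln(1 − 0.228572) = 0.194634 ≈ 0.1946.

d(Sp1,Sp2) = 0.4582, d(Sp1,Sp3) = 0.5128, d(Sp2,Sp3) = 0.1946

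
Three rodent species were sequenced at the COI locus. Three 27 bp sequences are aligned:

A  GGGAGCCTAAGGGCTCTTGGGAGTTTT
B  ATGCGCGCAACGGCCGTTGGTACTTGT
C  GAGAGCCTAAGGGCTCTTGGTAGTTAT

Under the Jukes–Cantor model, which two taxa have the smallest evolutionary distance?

A and C

A–B: 11/27 differ, p = 0.407, d = 0.588.
A–C: 3/27 differ, p = 0.111, d = 0.120.
B–C: 10/27 differ, p = 0.370, d = 0.511.
The smallest distance is between A and C.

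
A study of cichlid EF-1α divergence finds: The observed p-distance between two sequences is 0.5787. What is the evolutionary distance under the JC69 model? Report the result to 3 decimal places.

1.107

d = −(3/4) ln(1 − 4p/3) = −0.75 ln(1 − 0.7716) = −0.75 ln(0.2284)
  = −0.75 × (-1.476657) = 1.107493 substitutions/site.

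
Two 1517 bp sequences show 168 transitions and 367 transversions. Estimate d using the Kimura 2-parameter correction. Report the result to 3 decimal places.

P = 168/1517 ≈ 0.110745 and Q = 367/1517 ≈ 0.241925.
Under the Kimura two-parameter model, d = −½ ln(1 − 2P − Q) − ¼ ln(1 − 2Q).
1 − 2P − Q = 0.536585, giving −½ ln(0.536585) = 0.311265.
1 − 2Q = 0.51615, giving −¼ ln(0.51615) = 0.165339.
d = 0.311265 + 0.165339 = 0.476604.

0.477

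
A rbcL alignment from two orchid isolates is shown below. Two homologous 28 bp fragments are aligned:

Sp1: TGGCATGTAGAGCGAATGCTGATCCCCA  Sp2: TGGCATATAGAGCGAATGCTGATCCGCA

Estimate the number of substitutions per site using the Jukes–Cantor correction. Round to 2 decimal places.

The sequences differ at 2 of 28 sites (7, 26), so p = 2/28 ≈ 0.071429.
d = −(3/4) ln(1 − 4p/3) = −0.75 ln(1 − 0.095239) = −0.75 ln(0.904761)
  = −0.75 × (-0.100084) = 0.075063 substitutions/site.

0.08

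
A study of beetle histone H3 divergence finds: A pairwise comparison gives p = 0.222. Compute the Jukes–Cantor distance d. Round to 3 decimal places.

d = −(3/4) ln(1 − 4p/3) = −0.75 ln(1 − 0.296) = −0.75 ln(0.704)
  = −0.75 × (-0.350977) = 0.263233 substitutions/site.

0.263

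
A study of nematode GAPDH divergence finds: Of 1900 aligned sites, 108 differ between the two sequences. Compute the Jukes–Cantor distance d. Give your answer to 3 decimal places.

0.059

p = 108/1900 ≈ 0.056842.
d = −(3/4) ln(1 − 4p/3) = −0.75 ln(1 − 0.075789) = −0.75 ln(0.924211)
  = −0.75 × (-0.078815) = 0.059111 substitutions/site.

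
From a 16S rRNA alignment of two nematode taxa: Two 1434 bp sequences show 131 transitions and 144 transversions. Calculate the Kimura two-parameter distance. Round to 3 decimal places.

0.222

P = 131/1434 ≈ 0.091353 and Q = 144/1434 ≈ 0.100418.
Under the Kimura two-parameter model, d = −½ ln(1 − 2P − Q) − ¼ ln(1 − 2Q).
1 − 2P − Q = 0.716876, giving −½ ln(0.716876) = 0.166426.
1 − 2Q = 0.799164, giving −¼ ln(0.799164) = 0.056047.
d = 0.166426 + 0.056047 = 0.222473.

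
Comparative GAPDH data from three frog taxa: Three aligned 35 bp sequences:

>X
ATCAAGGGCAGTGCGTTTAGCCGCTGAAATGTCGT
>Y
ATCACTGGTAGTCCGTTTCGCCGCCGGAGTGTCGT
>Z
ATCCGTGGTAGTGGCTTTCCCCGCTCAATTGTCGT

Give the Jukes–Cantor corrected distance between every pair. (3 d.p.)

d(X,Y) = 0.273, d(X,Z) = 0.360, d(Y,Z) = 0.360

X–Y: 8/35 sites differ → p ≈ 0.228571, d = −0.75 ln(1 − 0.304761) = 0.272625 ≈ 0.273.
X–Z: 10/35 sites differ → p ≈ 0.285714, d = −0.75 ln(1 − 0.380952) = 0.359679 ≈ 0.360.
Y–Z: 10/35 sites differ → p ≈ 0.285714, d = −0.75 ln(1 − 0.380952) = 0.359679 ≈ 0.360.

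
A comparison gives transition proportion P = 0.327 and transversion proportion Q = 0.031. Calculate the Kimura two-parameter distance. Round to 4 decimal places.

0.5936

Under the Kimura two-parameter model, d = −½ ln(1 − 2P − Q) − ¼ ln(1 − 2Q).
1 − 2P − Q = 0.315, giving −½ ln(0.315) = 0.577591.
1 − 2Q = 0.938, giving −¼ ln(0.938) = 0.016001.
d = 0.577591 + 0.016001 = 0.593592.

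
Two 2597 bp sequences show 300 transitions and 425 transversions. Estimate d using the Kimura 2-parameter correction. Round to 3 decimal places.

0.350

P = 300/2597 ≈ 0.115518 and Q = 425/2597 ≈ 0.16365.
Under the Kimura two-parameter model, d = −½ ln(1 − 2P − Q) − ¼ ln(1 − 2Q).
1 − 2P − Q = 0.605314, giving −½ ln(0.605314) = 0.251004.
1 − 2Q = 0.6727, giving −¼ ln(0.6727) = 0.099114.
d = 0.251004 + 0.099114 = 0.350118.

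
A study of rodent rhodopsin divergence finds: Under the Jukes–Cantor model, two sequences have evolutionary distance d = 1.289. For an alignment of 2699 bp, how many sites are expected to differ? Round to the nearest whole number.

1661

Invert JC69: p = (3/4)(1 − e^(−4d/3)) = 0.75 × (1 − e^(-1.718667)) = 0.75 × (1 − 0.179305) = 0.615521.
Expected differing sites = pL ≈ 0.615521 × 2699 = 1661.291179 ≈ 1661.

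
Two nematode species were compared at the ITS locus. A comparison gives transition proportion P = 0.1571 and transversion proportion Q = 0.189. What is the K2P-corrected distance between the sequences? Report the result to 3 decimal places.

0.468

Under the Kimura two-parameter model, d = −½ ln(1 − 2P − Q) − ¼ ln(1 − 2Q).
1 − 2P − Q = 0.4968, giving −½ ln(0.4968) = 0.349784.
1 − 2Q = 0.622, giving −¼ ln(0.622) = 0.118704.
d = 0.349784 + 0.118704 = 0.468488.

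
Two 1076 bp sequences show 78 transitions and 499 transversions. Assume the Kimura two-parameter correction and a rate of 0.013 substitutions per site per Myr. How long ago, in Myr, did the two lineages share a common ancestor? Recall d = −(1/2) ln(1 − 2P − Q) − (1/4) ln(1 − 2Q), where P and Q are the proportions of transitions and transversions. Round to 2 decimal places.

43.28

P = 78/1076 ≈ 0.072491 and Q = 499/1076 ≈ 0.463755.
Under the Kimura two-parameter model, d = −½ ln(1 − 2P − Q) − ¼ ln(1 − 2Q).
1 − 2P − Q = 0.391263, giving −½ ln(0.391263) = 0.469188.
1 − 2Q = 0.07249, giving −¼ ln(0.07249) = 0.656077.
d = 0.469188 + 0.656077 = 1.125265.
Under a molecular clock d = 2μt, so t = d/(2μ) = 1.125265 / (2 × 0.013) = 43.28 Myr.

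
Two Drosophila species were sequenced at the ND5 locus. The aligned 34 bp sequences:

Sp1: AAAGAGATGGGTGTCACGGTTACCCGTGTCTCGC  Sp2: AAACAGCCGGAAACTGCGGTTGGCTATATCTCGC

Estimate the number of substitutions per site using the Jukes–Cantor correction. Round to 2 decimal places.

0.60

The sequences differ at 14 of 34 sites, so p = 14/34 ≈ 0.411765.
d = −(3/4) ln(1 − 4p/3) = −0.75 ln(1 − 0.54902) = −0.75 ln(0.45098)
  = −0.75 × (-0.796332) = 0.597249 substitutions/site.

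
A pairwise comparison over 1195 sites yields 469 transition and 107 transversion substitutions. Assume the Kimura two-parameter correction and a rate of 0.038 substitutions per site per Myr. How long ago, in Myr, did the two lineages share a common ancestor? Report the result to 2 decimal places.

P = 469/1195 ≈ 0.392469 and Q = 107/1195 ≈ 0.08954.
Under the Kimura two-parameter model, d = −½ ln(1 − 2P − Q) − ¼ ln(1 − 2Q).
1 − 2P − Q = 0.125522, giving −½ ln(0.125522) = 1.037637.
1 − 2Q = 0.82092, giving −¼ ln(0.82092) = 0.049332.
d = 1.037637 + 0.049332 = 1.086969.
Under a molecular clock d = 2μt, so t = d/(2μ) = 1.086969 / (2 × 0.038) = 14.30 Myr.

14.30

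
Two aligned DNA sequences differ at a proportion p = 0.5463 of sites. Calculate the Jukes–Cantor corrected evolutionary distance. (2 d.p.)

d = −(3/4) ln(1 − 4p/3) = −0.75 ln(1 − 0.7284) = −0.75 ln(0.2716)
  = −0.75 × (-1.303425) = 0.977569 substitutions/site.

0.98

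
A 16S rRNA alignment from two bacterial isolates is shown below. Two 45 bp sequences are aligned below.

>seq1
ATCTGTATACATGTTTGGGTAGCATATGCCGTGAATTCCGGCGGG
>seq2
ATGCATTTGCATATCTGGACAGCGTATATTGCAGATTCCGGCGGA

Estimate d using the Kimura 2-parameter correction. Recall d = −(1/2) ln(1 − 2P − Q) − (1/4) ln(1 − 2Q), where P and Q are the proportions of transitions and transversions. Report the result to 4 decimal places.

0.6441

Of 45 sites, 15 differences are transitions and 2 are transversions, so P = 15/45 ≈ 0.333333 and Q = 2/45 ≈ 0.044444.
Under the Kimura two-parameter model, d = −½ ln(1 − 2P − Q) − ¼ ln(1 − 2Q).
1 − 2P − Q = 0.28889, giving −½ ln(0.28889) = 0.620855.
1 − 2Q = 0.911112, giving −¼ ln(0.911112) = 0.023272.
d = 0.620855 + 0.023272 = 0.644127.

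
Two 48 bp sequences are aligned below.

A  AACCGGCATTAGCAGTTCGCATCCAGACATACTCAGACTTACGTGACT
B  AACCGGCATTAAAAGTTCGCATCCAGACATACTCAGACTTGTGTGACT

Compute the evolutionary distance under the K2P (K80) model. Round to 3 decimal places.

0.089

Of 48 sites, 3 differences are transitions and 1 are transversions, so P = 3/48 = 0.0625 and Q = 1/48 ≈ 0.020833.
Under the Kimura two-parameter model, d = −½ ln(1 − 2P − Q) − ¼ ln(1 − 2Q).
1 − 2P − Q = 0.854167, giving −½ ln(0.854167) = 0.078814.
1 − 2Q = 0.958334, giving −¼ ln(0.958334) = 0.010640.
d = 0.078814 + 0.010640 = 0.089454.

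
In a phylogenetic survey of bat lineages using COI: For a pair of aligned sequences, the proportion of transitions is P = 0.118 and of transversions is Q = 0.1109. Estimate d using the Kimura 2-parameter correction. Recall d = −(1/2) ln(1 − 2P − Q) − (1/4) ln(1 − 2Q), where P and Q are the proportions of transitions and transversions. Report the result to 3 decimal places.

0.276

Under the Kimura two-parameter model, d = −½ ln(1 − 2P − Q) − ¼ ln(1 − 2Q).
1 − 2P − Q = 0.6531, giving −½ ln(0.6531) = 0.213013.
1 − 2Q = 0.7782, giving −¼ ln(0.7782) = 0.062693.
d = 0.213013 + 0.062693 = 0.275706.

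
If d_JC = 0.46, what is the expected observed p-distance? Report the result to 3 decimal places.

0.344

p = (3/4)(1 − e^(−4d/3)) = 0.75 × (1 − e^(-0.613333)) = 0.75 × (1 − 0.541543) = 0.343843.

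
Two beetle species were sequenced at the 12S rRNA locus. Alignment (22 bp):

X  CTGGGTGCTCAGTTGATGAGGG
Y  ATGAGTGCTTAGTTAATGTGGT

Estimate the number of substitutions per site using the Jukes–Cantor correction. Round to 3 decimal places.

The sequences differ at 6 of 22 sites (1, 4, 10, 15, 19, 22), so p = 6/22 ≈ 0.272727.
d = −(3/4) ln(1 − 4p/3) = −0.75 ln(1 − 0.363636) = −0.75 ln(0.636364)
  = −0.75 × (-0.451985) = 0.338989 substitutions/site.

0.339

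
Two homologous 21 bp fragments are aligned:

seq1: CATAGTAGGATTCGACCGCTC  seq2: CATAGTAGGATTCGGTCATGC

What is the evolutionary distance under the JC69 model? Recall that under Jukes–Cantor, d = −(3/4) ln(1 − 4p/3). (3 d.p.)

0.286

The sequences differ at 5 of 21 sites (15, 16, 18, 19, 20), so p = 5/21 ≈ 0.238095.
d = −(3/4) ln(1 − 4p/3) = −0.75 ln(1 − 0.31746) = −0.75 ln(0.68254)
  = −0.75 × (-0.381934) = 0.286451 substitutions/site.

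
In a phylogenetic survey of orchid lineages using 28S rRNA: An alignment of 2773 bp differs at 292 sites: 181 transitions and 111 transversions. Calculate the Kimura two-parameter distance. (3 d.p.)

P = 181/2773 ≈ 0.065272 and Q = 111/2773 ≈ 0.040029.
Under the Kimura two-parameter model, d = −½ ln(1 − 2P − Q) − ¼ ln(1 − 2Q).
1 − 2P − Q = 0.829427, giving −½ ln(0.829427) = 0.093510.
1 − 2Q = 0.919942, giving −¼ ln(0.919942) = 0.020861.
d = 0.093510 + 0.020861 = 0.114371.

0.114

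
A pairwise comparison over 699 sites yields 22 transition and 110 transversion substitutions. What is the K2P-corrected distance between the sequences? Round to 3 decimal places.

0.219

P = 22/699 ≈ 0.031474 and Q = 110/699 ≈ 0.157368.
Under the Kimura two-parameter model, d = −½ ln(1 − 2P − Q) − ¼ ln(1 − 2Q).
1 − 2P − Q = 0.779684, giving −½ ln(0.779684) = 0.124433.
1 − 2Q = 0.685264, giving −¼ ln(0.685264) = 0.094488.
d = 0.124433 + 0.094488 = 0.218921.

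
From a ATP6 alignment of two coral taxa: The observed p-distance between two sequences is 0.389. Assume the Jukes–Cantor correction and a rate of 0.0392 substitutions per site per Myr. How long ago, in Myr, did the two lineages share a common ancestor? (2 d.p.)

6.99

d = −(3/4) ln(1 − 4p/3) = −0.75 ln(1 − 0.518667) = −0.75 ln(0.481333)
  = −0.75 × (-0.731196) = 0.548397 substitutions/site.
Under a molecular clock d = 2μt, so t = d/(2μ) = 0.548397 / (2 × 0.0392) = 6.99 Myr.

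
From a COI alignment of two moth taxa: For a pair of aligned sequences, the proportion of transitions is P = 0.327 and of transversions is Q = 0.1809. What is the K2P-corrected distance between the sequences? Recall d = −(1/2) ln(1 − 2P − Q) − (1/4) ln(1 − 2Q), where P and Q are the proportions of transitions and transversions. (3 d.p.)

Under the Kimura two-parameter model, d = −½ ln(1 − 2P − Q) − ¼ ln(1 − 2Q).
1 − 2P − Q = 0.1651, giving −½ ln(0.1651) = 0.900602.
1 − 2Q = 0.6382, giving −¼ ln(0.6382) = 0.112276.
d = 0.900602 + 0.112276 = 1.012878.

1.013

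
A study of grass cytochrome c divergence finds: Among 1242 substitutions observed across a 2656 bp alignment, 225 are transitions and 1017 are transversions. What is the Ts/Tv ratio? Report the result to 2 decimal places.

0.22

R = 225/1017 = 0.221238… ≈ 0.22 (to 2 d.p.).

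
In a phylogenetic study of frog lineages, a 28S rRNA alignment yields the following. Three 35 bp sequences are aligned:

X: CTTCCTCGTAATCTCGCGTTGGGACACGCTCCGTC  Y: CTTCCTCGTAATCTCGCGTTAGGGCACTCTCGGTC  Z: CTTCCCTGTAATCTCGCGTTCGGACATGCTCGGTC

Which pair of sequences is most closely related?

X–Y: 4/35 differ, p = 0.114, d = 0.124.
X–Z: 5/35 differ, p = 0.143, d = 0.158.
Y–Z: 6/35 differ, p = 0.171, d = 0.195.
The smallest distance is between X and Y.

X and Y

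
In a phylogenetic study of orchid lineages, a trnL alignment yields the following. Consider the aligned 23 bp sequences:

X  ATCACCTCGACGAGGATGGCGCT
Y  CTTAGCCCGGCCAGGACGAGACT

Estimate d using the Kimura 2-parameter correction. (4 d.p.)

Of 23 sites, 6 differences are transitions and 4 are transversions, so P = 6/23 ≈ 0.26087 and Q = 4/23 ≈ 0.173913.
Under the Kimura two-parameter model, d = −½ ln(1 − 2P − Q) − ¼ ln(1 − 2Q).
1 − 2P − Q = 0.304347, giving −½ ln(0.304347) = 0.594793.
1 − 2Q = 0.652174, giving −¼ ln(0.652174) = 0.106861.
d = 0.594793 + 0.106861 = 0.701654.

0.7017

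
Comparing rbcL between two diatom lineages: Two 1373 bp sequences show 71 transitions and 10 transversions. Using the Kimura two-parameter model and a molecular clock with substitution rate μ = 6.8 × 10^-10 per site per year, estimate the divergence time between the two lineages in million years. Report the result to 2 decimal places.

45.83

P = 71/1373 ≈ 0.051712 and Q = 10/1373 ≈ 0.007283.
Under the Kimura two-parameter model, d = −½ ln(1 − 2P − Q) − ¼ ln(1 − 2Q).
1 − 2P − Q = 0.889293, giving −½ ln(0.889293) = 0.058664.
1 − 2Q = 0.985434, giving −¼ ln(0.985434) = 0.003668.
d = 0.058664 + 0.003668 = 0.062332.
Under a molecular clock d = 2μt, so t = d/(2μ) = 0.062332 / (2 × 6.8 × 10^-10) = 45.83 million years.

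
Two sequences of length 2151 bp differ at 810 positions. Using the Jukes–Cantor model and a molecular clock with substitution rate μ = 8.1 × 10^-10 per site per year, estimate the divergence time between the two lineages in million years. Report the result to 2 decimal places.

p = 810/2151 ≈ 0.376569.
d = −(3/4) ln(1 − 4p/3) = −0.75 ln(1 − 0.502092) = −0.75 ln(0.497908)
  = −0.75 × (-0.697340) = 0.523005 substitutions/site.
Under a molecular clock d = 2μt, so t = d/(2μ) = 0.523005 / (2 × 8.1 × 10^-10) = 322.84 million years.

322.84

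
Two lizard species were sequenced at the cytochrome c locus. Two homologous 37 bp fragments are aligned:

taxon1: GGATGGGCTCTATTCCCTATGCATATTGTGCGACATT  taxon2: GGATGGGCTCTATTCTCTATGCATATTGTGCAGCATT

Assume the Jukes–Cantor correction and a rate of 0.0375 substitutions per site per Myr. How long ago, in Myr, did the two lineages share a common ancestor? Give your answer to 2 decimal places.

The sequences differ at 3 of 37 sites (16, 32, 33), so p = 3/37 ≈ 0.081081.
d = −(3/4) ln(1 − 4p/3) = −0.75 ln(1 − 0.108108) = −0.75 ln(0.891892)
  = −0.75 × (-0.114410) = 0.085808 substitutions/site.
Under a molecular clock d = 2μt, so t = d/(2μ) = 0.085808 / (2 × 0.0375) = 1.14 Myr.

1.14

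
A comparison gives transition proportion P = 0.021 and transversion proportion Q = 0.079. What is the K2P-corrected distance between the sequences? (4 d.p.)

0.1075

Under the Kimura two-parameter model, d = −½ ln(1 − 2P − Q) − ¼ ln(1 − 2Q).
1 − 2P − Q = 0.879, giving −½ ln(0.879) = 0.064485.
1 − 2Q = 0.842, giving −¼ ln(0.842) = 0.042994.
d = 0.064485 + 0.042994 = 0.107479.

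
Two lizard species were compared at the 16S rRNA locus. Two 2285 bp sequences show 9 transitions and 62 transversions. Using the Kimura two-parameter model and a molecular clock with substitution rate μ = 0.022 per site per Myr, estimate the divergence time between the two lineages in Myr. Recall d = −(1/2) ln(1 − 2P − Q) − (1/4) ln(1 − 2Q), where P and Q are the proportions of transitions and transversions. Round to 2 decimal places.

P = 9/2285 ≈ 0.003939 and Q = 62/2285 ≈ 0.027133.
Under the Kimura two-parameter model, d = −½ ln(1 − 2P − Q) − ¼ ln(1 − 2Q).
1 − 2P − Q = 0.964989, giving −½ ln(0.964989) = 0.017819.
1 − 2Q = 0.945734, giving −¼ ln(0.945734) = 0.013948.
d = 0.017819 + 0.013948 = 0.031767.
Under a molecular clock d = 2μt, so t = d/(2μ) = 0.031767 / (2 × 0.022) = 0.72 Myr.

0.72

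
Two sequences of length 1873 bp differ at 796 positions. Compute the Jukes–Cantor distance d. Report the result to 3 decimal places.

p = 796/1873 ≈ 0.424987.
d = −(3/4) ln(1 − 4p/3) = −0.75 ln(1 − 0.566649) = −0.75 ln(0.433351)
  = −0.75 × (-0.836207) = 0.627155 substitutions/site.

0.627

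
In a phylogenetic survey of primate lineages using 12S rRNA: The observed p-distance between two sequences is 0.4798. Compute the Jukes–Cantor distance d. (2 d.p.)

d = −(3/4) ln(1 − 4p/3) = −0.75 ln(1 − 0.639733) = −0.75 ln(0.360267)
  = −0.75 × (-1.020910) = 0.765683 substitutions/site.

0.77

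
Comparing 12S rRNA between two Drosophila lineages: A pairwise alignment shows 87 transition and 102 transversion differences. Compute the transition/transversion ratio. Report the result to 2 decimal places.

0.85

R = 87/102 = 0.852941… ≈ 0.85 (to 2 d.p.).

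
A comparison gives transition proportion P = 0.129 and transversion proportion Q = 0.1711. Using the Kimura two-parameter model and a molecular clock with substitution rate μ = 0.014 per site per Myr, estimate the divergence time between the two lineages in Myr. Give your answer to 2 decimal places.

Under the Kimura two-parameter model, d = −½ ln(1 − 2P − Q) − ¼ ln(1 − 2Q).
1 − 2P − Q = 0.5709, giving −½ ln(0.5709) = 0.280271.
1 − 2Q = 0.6578, giving −¼ ln(0.6578) = 0.104714.
d = 0.280271 + 0.104714 = 0.384985.
Under a molecular clock d = 2μt, so t = d/(2μ) = 0.384985 / (2 × 0.014) = 13.75 Myr.

13.75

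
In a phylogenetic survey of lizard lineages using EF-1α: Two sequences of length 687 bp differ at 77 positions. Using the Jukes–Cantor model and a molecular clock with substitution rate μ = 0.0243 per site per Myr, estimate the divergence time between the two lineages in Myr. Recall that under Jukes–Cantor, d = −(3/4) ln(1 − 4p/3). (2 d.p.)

p = 77/687 ≈ 0.112082.
d = −(3/4) ln(1 − 4p/3) = −0.75 ln(1 − 0.149443) = −0.75 ln(0.850557)
  = −0.75 × (-0.161864) = 0.121398 substitutions/site.
Under a molecular clock d = 2μt, so t = d/(2μ) = 0.121398 / (2 × 0.0243) = 2.50 Myr.

2.50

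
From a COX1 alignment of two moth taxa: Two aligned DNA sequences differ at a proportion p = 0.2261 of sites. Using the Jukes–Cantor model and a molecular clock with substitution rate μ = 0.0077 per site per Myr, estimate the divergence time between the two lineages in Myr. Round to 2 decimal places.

17.47

d = −(3/4) ln(1 − 4p/3) = −0.75 ln(1 − 0.301467) = −0.75 ln(0.698533)
  = −0.75 × (-0.358773) = 0.269080 substitutions/site.
Under a molecular clock d = 2μt, so t = d/(2μ) = 0.269080 / (2 × 0.0077) = 17.47 Myr.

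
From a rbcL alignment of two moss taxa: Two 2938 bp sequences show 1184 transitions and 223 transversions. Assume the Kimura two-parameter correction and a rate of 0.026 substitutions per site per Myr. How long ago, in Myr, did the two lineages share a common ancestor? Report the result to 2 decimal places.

21.33

P = 1184/2938 ≈ 0.402995 and Q = 223/2938 ≈ 0.075902.
Under the Kimura two-parameter model, d = −½ ln(1 − 2P − Q) − ¼ ln(1 − 2Q).
1 − 2P − Q = 0.118108, giving −½ ln(0.118108) = 1.068078.
1 − 2Q = 0.848196, giving −¼ ln(0.848196) = 0.041161.
d = 1.068078 + 0.041161 = 1.109239.
Under a molecular clock d = 2μt, so t = d/(2μ) = 1.109239 / (2 × 0.026) = 21.33 Myr.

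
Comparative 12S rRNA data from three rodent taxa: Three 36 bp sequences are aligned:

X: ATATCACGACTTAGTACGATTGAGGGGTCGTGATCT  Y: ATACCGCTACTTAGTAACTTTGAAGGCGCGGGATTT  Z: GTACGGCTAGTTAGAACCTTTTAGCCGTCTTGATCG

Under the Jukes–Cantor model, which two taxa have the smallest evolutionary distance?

X and Y

X–Y: 11/36 differ, p = 0.306, d = 0.392.
X–Z: 14/36 differ, p = 0.389, d = 0.548.
Y–Z: 15/36 differ, p = 0.417, d = 0.608.
The smallest distance is between X and Y.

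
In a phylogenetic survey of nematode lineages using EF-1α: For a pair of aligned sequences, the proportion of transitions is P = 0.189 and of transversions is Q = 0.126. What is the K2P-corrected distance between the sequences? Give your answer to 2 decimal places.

Under the Kimura two-parameter model, d = −½ ln(1 − 2P − Q) − ¼ ln(1 − 2Q).
1 − 2P − Q = 0.496, giving −½ ln(0.496) = 0.350590.
1 − 2Q = 0.748, giving −¼ ln(0.748) = 0.072588.
d = 0.350590 + 0.072588 = 0.423178.

0.42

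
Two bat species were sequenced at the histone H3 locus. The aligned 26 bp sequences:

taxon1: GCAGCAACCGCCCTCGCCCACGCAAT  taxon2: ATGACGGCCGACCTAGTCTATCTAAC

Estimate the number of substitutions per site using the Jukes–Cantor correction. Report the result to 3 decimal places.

0.949

The sequences differ at 14 of 26 sites, so p = 14/26 ≈ 0.538462.
d = −(3/4) ln(1 − 4p/3) = −0.75 ln(1 − 0.717949) = −0.75 ln(0.282051)
  = −0.75 × (-1.265667) = 0.949250 substitutions/site.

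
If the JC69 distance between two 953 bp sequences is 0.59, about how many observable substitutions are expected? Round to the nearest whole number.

389

Invert JC69: p = (3/4)(1 − e^(−4d/3)) = 0.75 × (1 − e^(-0.786667)) = 0.75 × (1 − 0.455360) = 0.408480.
Expected differing sites = pL ≈ 0.408480 × 953 = 389.28144 ≈ 389.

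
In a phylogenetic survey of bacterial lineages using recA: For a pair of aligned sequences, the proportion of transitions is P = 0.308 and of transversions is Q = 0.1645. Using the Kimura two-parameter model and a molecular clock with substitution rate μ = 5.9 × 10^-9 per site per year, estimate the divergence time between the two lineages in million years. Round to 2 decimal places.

72.71

Under the Kimura two-parameter model, d = −½ ln(1 − 2P − Q) − ¼ ln(1 − 2Q).
1 − 2P − Q = 0.2195, giving −½ ln(0.2195) = 0.758202.
1 − 2Q = 0.671, giving −¼ ln(0.671) = 0.099747.
d = 0.758202 + 0.099747 = 0.857949.
Under a molecular clock d = 2μt, so t = d/(2μ) = 0.857949 / (2 × 5.9 × 10^-9) = 72.71 million years.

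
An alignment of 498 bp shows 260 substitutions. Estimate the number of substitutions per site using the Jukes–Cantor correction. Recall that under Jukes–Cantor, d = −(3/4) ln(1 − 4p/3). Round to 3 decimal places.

0.893

p = 260/498 ≈ 0.522088.
d = −(3/4) ln(1 − 4p/3) = −0.75 ln(1 − 0.696117) = −0.75 ln(0.303883)
  = −0.75 × (-1.191113) = 0.893335 substitutions/site.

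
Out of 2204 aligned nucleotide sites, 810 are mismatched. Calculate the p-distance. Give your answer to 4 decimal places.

0.3675

p = 810/2204 = 0.367513… ≈ 0.3675 (to 4 d.p.).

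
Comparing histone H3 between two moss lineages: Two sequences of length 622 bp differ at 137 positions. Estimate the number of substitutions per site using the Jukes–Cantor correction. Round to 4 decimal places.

p = 137/622 ≈ 0.220257.
d = −(3/4) ln(1 − 4p/3) = −0.75 ln(1 − 0.293676) = −0.75 ln(0.706324)
  = −0.75 × (-0.347681) = 0.260761 substitutions/site.

0.2608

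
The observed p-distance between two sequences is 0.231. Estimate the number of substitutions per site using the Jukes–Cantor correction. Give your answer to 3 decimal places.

d = −(3/4) ln(1 − 4p/3) = −0.75 ln(1 − 0.308) = −0.75 ln(0.692)
  = −0.75 × (-0.368169) = 0.276127 substitutions/site.

0.276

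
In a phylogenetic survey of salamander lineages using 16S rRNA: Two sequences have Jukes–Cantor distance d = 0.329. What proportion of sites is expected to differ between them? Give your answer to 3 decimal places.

p = (3/4)(1 − e^(−4d/3)) = 0.75 × (1 − e^(-0.438667)) = 0.75 × (1 − 0.644895) = 0.266329.

0.266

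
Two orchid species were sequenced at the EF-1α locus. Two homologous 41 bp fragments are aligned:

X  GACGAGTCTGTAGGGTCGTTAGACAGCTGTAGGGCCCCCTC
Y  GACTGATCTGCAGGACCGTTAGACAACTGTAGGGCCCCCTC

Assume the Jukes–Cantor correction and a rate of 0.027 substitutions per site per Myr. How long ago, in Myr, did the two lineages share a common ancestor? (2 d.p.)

3.59

The sequences differ at 7 of 41 sites (4, 5, 6, 11, 15, 16, 26), so p = 7/41 ≈ 0.170732.
d = −(3/4) ln(1 − 4p/3) = −0.75 ln(1 − 0.227643) = −0.75 ln(0.772357)
  = −0.75 × (-0.258308) = 0.193731 substitutions/site.
Under a molecular clock d = 2μt, so t = d/(2μ) = 0.193731 / (2 × 0.027) = 3.59 Myr.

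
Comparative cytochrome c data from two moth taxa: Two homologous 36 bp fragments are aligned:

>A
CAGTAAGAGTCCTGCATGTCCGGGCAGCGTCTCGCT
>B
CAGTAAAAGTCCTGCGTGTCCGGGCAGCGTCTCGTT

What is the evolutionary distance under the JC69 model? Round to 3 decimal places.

The sequences differ at 3 of 36 sites (7, 16, 35), so p = 3/36 ≈ 0.083333.
d = −(3/4) ln(1 − 4p/3) = −0.75 ln(1 − 0.111111) = −0.75 ln(0.888889)
  = −0.75 × (-0.117783) = 0.088337 substitutions/site.

0.088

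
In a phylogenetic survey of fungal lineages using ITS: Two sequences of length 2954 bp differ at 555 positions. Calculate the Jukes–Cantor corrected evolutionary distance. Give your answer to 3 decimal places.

p = 555/2954 ≈ 0.187881.
d = −(3/4) ln(1 − 4p/3) = −0.75 ln(1 − 0.250508) = −0.75 ln(0.749492)
  = −0.75 × (-0.288360) = 0.216270 substitutions/site.

0.216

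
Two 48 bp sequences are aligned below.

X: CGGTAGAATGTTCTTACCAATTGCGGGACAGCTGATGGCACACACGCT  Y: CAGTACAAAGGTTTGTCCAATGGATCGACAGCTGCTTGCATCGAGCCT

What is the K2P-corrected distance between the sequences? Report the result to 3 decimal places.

Of 48 sites, 3 differences are transitions and 15 are transversions, so P = 3/48 = 0.0625 and Q = 15/48 = 0.3125.
Under the Kimura two-parameter model, d = −½ ln(1 − 2P − Q) − ¼ ln(1 − 2Q).
1 − 2P − Q = 0.5625, giving −½ ln(0.5625) = 0.287682.
1 − 2Q = 0.375, giving −¼ ln(0.375) = 0.245207.
d = 0.287682 + 0.245207 = 0.532889.

0.533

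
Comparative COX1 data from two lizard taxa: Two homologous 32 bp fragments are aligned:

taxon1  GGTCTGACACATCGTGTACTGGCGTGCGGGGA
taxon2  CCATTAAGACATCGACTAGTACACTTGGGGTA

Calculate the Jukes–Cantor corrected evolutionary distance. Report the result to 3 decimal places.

0.824

The sequences differ at 16 of 32 sites, so p = 16/32 = 0.5.
d = −(3/4) ln(1 − 4p/3) = −0.75 ln(1 − 0.666667) = −0.75 ln(0.333333)
  = −0.75 × (-1.098613) = 0.823960 substitutions/site.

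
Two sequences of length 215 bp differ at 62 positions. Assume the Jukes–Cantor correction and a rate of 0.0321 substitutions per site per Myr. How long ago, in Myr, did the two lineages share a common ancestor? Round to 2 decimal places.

5.67

p = 62/215 ≈ 0.288372.
d = −(3/4) ln(1 − 4p/3) = −0.75 ln(1 − 0.384496) = −0.75 ln(0.615504)
  = −0.75 × (-0.485314) = 0.363986 substitutions/site.
Under a molecular clock d = 2μt, so t = d/(2μ) = 0.363986 / (2 × 0.0321) = 5.67 Myr.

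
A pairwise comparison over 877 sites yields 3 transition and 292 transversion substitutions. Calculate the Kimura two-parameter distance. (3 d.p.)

P = 3/877 ≈ 0.003421 and Q = 292/877 ≈ 0.332953.
Under the Kimura two-parameter model, d = −½ ln(1 − 2P − Q) − ¼ ln(1 − 2Q).
1 − 2P − Q = 0.660205, giving −½ ln(0.660205) = 0.207602.
1 − 2Q = 0.334094, giving −¼ ln(0.334094) = 0.274083.
d = 0.207602 + 0.274083 = 0.481685.

0.482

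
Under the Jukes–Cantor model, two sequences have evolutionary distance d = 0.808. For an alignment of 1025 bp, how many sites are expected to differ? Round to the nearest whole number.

507

Invert JC69: p = (3/4)(1 − e^(−4d/3)) = 0.75 × (1 − e^(-1.077333)) = 0.75 × (1 − 0.340502) = 0.494624.
Expected differing sites = pL ≈ 0.494624 × 1025 = 506.9896 ≈ 507.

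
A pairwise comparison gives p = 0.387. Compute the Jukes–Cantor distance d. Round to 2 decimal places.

0.54

d = −(3/4) ln(1 − 4p/3) = −0.75 ln(1 − 0.516) = −0.75 ln(0.484)
  = −0.75 × (-0.725670) = 0.544253 substitutions/site.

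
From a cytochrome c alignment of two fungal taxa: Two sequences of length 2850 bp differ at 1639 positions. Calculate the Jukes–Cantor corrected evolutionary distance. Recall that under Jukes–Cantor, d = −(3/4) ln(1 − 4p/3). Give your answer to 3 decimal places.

p = 1639/2850 ≈ 0.575088.
d = −(3/4) ln(1 − 4p/3) = −0.75 ln(1 − 0.766784) = −0.75 ln(0.233216)
  = −0.75 × (-1.455790) = 1.091843 substitutions/site.

1.092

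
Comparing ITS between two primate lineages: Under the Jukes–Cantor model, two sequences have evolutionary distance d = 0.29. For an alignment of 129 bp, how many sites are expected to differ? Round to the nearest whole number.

31

Invert JC69: p = (3/4)(1 − e^(−4d/3)) = 0.75 × (1 − e^(-0.386667)) = 0.75 × (1 − 0.679317) = 0.240512.
Expected differing sites = pL ≈ 0.240512 × 129 = 31.026048 ≈ 31.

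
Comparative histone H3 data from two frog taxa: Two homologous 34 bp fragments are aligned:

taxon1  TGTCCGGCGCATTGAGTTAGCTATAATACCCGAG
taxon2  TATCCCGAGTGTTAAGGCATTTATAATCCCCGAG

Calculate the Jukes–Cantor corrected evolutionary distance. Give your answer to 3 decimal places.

0.423

The sequences differ at 11 of 34 sites, so p = 11/34 ≈ 0.323529.
d = −(3/4) ln(1 − 4p/3) = −0.75 ln(1 − 0.431372) = −0.75 ln(0.568628)
  = −0.75 × (-0.564529) = 0.423397 substitutions/site.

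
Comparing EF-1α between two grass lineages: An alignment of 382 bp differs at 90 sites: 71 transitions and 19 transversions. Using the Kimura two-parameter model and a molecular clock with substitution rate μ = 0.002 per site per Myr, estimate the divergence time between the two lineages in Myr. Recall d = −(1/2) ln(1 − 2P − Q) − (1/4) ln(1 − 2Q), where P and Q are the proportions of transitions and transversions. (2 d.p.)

P = 71/382 ≈ 0.185864 and Q = 19/382 ≈ 0.049738.
Under the Kimura two-parameter model, d = −½ ln(1 − 2P − Q) − ¼ ln(1 − 2Q).
1 − 2P − Q = 0.578534, giving −½ ln(0.578534) = 0.273629.
1 − 2Q = 0.900524, giving −¼ ln(0.900524) = 0.026195.
d = 0.273629 + 0.026195 = 0.299824.
Under a molecular clock d = 2μt, so t = d/(2μ) = 0.299824 / (2 × 0.002) = 74.96 Myr.

74.96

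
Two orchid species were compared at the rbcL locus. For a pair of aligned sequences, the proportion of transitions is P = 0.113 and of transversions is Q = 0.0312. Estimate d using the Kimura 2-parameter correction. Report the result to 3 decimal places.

0.165

Under the Kimura two-parameter model, d = −½ ln(1 − 2P − Q) − ¼ ln(1 − 2Q).
1 − 2P − Q = 0.7428, giving −½ ln(0.7428) = 0.148664.
1 − 2Q = 0.9376, giving −¼ ln(0.9376) = 0.016108.
d = 0.148664 + 0.016108 = 0.164772.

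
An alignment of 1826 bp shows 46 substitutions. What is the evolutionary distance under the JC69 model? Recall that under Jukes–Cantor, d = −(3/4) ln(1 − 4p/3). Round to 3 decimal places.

0.026

p = 46/1826 ≈ 0.025192.
d = −(3/4) ln(1 − 4p/3) = −0.75 ln(1 − 0.033589) = −0.75 ln(0.966411)
  = −0.75 × (-0.034166) = 0.025625 substitutions/site.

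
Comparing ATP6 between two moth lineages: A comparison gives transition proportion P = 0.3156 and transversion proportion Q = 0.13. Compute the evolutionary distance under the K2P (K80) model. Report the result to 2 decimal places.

Under the Kimura two-parameter model, d = −½ ln(1 − 2P − Q) − ¼ ln(1 − 2Q).
1 − 2P − Q = 0.2388, giving −½ ln(0.2388) = 0.716064.
1 − 2Q = 0.74, giving −¼ ln(0.74) = 0.075276.
d = 0.716064 + 0.075276 = 0.791340.

0.79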